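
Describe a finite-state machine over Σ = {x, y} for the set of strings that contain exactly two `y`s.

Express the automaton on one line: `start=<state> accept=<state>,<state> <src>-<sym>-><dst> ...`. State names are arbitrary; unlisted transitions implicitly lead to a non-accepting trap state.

start=q0 accept=q2 q0-x->q0 q0-y->q1 q1-x->q1 q1-y->q2 q2-x->q2 q2-y->q3 q3-x->q3 q3-y->q3

Only the number of `y`s matters, and only up to 3. Make a chain q0 → q1 → q2 → q3 advanced by each `y` (with q3 absorbing); every other symbol self-loops. The accepting set is {q2}.
A 4-state machine:
        x   y  
>  q0   q0  q1 
   q1   q1  q2 
 * q2   q2  q3 
   q3   q3  q3 
(> = start, * = accepting)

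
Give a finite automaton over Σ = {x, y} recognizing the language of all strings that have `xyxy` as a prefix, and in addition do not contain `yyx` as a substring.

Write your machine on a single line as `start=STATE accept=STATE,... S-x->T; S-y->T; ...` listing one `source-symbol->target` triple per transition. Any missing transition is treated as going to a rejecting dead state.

Run two small machines in parallel and take their product. The first has 6 states tracking whether the input so far still matches the prefix `xyxy`; the second has 4 states tracking partial matches of the forbidden pattern `yyx`. A product state is a pair (one from each), accepting exactly when both do. Equivalent product states are then merged.
With 8 states:
        x   y  
>  q0   q1  q2 
   q1   q2  q3 
   q2   q2  q2 
   q3   q4  q2 
   q4   q2  q5 
 * q5   q6  q7 
 * q6   q6  q5 
 * q7   q2  q7 
(> = start, * = accepting)

start=q0; accept=q5,q6,q7; q0-x->q1; q0-y->q2; q1-x->q2; q1-y->q3; q2-x->q2; q2-y->q2; q3-x->q4; q3-y->q2; q4-x->q2; q4-y->q5; q5-x->q6; q5-y->q7; q6-x->q6; q6-y->q5; q7-x->q2; q7-y->q7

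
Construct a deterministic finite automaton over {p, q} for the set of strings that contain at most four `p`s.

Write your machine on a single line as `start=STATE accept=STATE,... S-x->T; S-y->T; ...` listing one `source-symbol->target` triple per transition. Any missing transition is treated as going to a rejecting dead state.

start=s0; accept=s0,s1,s2,s3,s4; s0-p->s1; s0-q->s0; s1-p->s2; s1-q->s1; s2-p->s3; s2-q->s2; s3-p->s4; s3-q->s3; s4-p->s5; s4-q->s4; s5-p->s5; s5-q->s5

Only the number of `p`s matters, and only up to 5. Make a chain s0 → s1 → s2 → s3 → s4 → s5 advanced by each `p` (with s5 absorbing); every other symbol self-loops. The accepting set is {s0, s1, s2, s3, s4}.
With 6 states:
        p   q  
>* s0   s1  s0 
 * s1   s2  s1 
 * s2   s3  s2 
 * s3   s4  s3 
 * s4   s5  s4 
   s5   s5  s5 
(> = start, * = accepting)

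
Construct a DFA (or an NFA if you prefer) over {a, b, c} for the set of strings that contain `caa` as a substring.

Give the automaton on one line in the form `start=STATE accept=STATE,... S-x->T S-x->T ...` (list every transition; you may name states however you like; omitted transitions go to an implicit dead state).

States S0..S2 record the length of the longest prefix of `caa` that matches the current input suffix. Reaching S3 means `caa` has been seen, and we stay there forever. Accept from S3.
4 states suffice.
        a   b   c  
>  S0   S0  S0  S1 
   S1   S2  S0  S1 
   S2   S3  S0  S1 
 * S3   S3  S3  S3 
(> = start, * = accepting)

start=S0 accept=S3 S0-a->S0 S0-b->S0 S0-c->S1 S1-a->S2 S1-b->S0 S1-c->S1 S2-a->S3 S2-b->S0 S2-c->S1 S3-a->S3 S3-b->S3 S3-c->S3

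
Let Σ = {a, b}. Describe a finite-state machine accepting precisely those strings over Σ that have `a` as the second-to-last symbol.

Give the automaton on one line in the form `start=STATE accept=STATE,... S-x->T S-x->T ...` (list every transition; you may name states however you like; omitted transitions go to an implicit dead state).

start=s0 accept=s3,s4 s0-a->s1 s0-b->s2 s1-a->s3 s1-b->s4 s2-a->s5 s2-b->s6 s3-a->s3 s3-b->s4 s4-a->s5 s4-b->s6 s5-a->s3 s5-b->s4 s6-a->s5 s6-b->s6

Because acceptance depends on a position counted from the end, the machine has to buffer the most recent 2 symbols. Make each state the string of the last up-to-2 symbols read; on input `x` shift the window left and append `x`. Accept when the buffered window has length 2 and begins with `a`.
With 7 states:
        a   b  
>  s0   s1  s2 
   s1   s3  s4 
   s2   s5  s6 
 * s3   s3  s4 
 * s4   s5  s6 
   s5   s3  s4 
   s6   s5  s6 
(> = start, * = accepting)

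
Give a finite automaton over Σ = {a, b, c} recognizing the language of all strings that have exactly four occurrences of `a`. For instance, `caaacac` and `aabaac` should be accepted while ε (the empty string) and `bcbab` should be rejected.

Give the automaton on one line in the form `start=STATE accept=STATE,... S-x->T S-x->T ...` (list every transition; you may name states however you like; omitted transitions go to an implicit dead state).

start=s0 accept=s4 s0-a->s1 s0-b->s0 s0-c->s0 s1-a->s2 s1-b->s1 s1-c->s1 s2-a->s3 s2-b->s2 s2-c->s2 s3-a->s4 s3-b->s3 s3-c->s3 s4-a->s5 s4-b->s4 s4-c->s4 s5-a->s5 s5-b->s5 s5-c->s5

Only the number of `a`s matters, and only up to 5. Make a chain s0 → s1 → s2 → s3 → s4 → s5 advanced by each `a` (with s5 absorbing); every other symbol self-loops. The accepting set is {s4}.
With 6 states:
        a   b   c  
>  s0   s1  s0  s0 
   s1   s2  s1  s1 
   s2   s3  s2  s2 
   s3   s4  s3  s3 
 * s4   s5  s4  s4 
   s5   s5  s5  s5 
(> = start, * = accepting)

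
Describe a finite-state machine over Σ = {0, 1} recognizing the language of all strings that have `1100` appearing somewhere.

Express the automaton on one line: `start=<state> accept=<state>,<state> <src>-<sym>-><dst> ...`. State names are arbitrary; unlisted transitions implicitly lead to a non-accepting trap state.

Track how much of `1100` has been matched so far: state s0 is no progress, s4 is the absorbing accept state reached once `1100` has occurred. Intermediate states record partial matches; on a mismatch, fall back to the longest reusable overlap.
With 5 states:
        0   1  
>  s0   s0  s1 
   s1   s0  s2 
   s2   s3  s2 
   s3   s4  s1 
 * s4   s4  s4 
(> = start, * = accepting)

start=s0 accept=s4 s0-0->s0 s0-1->s1 s1-0->s0 s1-1->s2 s2-0->s3 s2-1->s2 s3-0->s4 s3-1->s1 s4-0->s4 s4-1->s4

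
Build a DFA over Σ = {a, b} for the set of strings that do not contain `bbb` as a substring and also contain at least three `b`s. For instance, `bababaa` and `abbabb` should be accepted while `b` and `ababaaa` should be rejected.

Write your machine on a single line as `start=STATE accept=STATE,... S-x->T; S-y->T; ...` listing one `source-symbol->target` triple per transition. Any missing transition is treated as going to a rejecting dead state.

start=q0; accept=q7,q8,q10,q11,q12,q13; q0-a->q0; q0-b->q1; q1-a->q2; q1-b->q3; q2-a->q2; q2-b->q4; q3-a->q5; q3-b->q6; q4-a->q5; q4-b->q7; q5-a->q5; q5-b->q8; q6-a->q6; q6-b->q9; q7-a->q10; q7-b->q9; q8-a->q10; q8-b->q11; q9-a->q9; q9-b->q9; q10-a->q10; q10-b->q12; q11-a->q13; q11-b->q9; q12-a->q13; q12-b->q11; q13-a->q13; q13-b->q12

Run two small machines in parallel and take their product. The first has 4 states tracking partial matches of the forbidden pattern `bbb`; the second has 5 states tracking the count of `b`s, saturating at 4. A product state is a pair (one from each), accepting exactly when both do.
With 14 states:
          a    b  
>  q0     q0   q1 
   q1     q2   q3 
   q2     q2   q4 
   q3     q5   q6 
   q4     q5   q7 
   q5     q5   q8 
   q6     q6   q9 
 * q7    q10   q9 
 * q8    q10  q11 
   q9     q9   q9 
 * q10   q10  q12 
 * q11   q13   q9 
 * q12   q13  q11 
 * q13   q13  q12 
(> = start, * = accepting)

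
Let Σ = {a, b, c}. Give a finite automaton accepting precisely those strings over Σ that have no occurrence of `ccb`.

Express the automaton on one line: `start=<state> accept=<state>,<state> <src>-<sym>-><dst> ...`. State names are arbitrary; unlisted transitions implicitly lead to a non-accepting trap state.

start=q0 accept=q0,q1,q2 q0-a->q0 q0-b->q0 q0-c->q1 q1-a->q0 q1-b->q0 q1-c->q2 q2-a->q0 q2-b->q3 q2-c->q2 q3-a->q3 q3-b->q3 q3-c->q3

Track partial matches of the forbidden pattern `ccb`. State q3 is a dead state reached once `ccb` has occurred; every other state accepts. q0 means no part of `ccb` is currently matched.
4 states suffice.
        a   b   c  
>* q0   q0  q0  q1 
 * q1   q0  q0  q2 
 * q2   q0  q3  q2 
   q3   q3  q3  q3 
(> = start, * = accepting)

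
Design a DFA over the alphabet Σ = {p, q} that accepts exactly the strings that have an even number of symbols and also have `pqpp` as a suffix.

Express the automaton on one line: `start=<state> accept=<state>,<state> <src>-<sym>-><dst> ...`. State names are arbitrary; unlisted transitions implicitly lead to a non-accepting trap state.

Run two small machines in parallel and take their product. The first has 2 states tracking the input length modulo 2; the second has 5 states tracking how much of the suffix `pqpp` has currently been matched. A product state is a pair (one from each), accepting exactly when both do.
With 10 states:
       p  q 
>  A   B  C 
   B   D  E 
   C   D  A 
   D   B  F 
   E   G  C 
   F   H  A 
   G   I  E 
   H   J  F 
 * I   B  F 
   J   D  E 
(> = start, * = accepting)

start=A accept=I A-p->B A-q->C B-p->D B-q->E C-p->D C-q->A D-p->B D-q->F E-p->G E-q->C F-p->H F-q->A G-p->I G-q->E H-p->J H-q->F I-p->B I-q->F J-p->D J-q->E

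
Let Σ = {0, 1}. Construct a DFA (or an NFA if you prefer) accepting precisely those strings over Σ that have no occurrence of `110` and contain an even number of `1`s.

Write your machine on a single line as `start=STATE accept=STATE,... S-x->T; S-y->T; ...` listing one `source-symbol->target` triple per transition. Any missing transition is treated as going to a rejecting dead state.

Build one automaton per condition and run them in lockstep. One (4 states) tracks partial matches of the forbidden pattern `110`; the other (2 states) tracks the count of `1`s modulo 2. Each combined state is a pair, one component from each; accept when both components accept.
        0   1  
>* S0   S0  S1 
   S1   S2  S3 
   S2   S2  S4 
 * S3   S5  S6 
 * S4   S0  S6 
   S5   S5  S7 
   S6   S7  S3 
   S7   S7  S5 
(> = start, * = accepting)

start=S0; accept=S0,S3,S4; S0-0->S0; S0-1->S1; S1-0->S2; S1-1->S3; S2-0->S2; S2-1->S4; S3-0->S5; S3-1->S6; S4-0->S0; S4-1->S6; S5-0->S5; S5-1->S7; S6-0->S7; S6-1->S3; S7-0->S7; S7-1->S5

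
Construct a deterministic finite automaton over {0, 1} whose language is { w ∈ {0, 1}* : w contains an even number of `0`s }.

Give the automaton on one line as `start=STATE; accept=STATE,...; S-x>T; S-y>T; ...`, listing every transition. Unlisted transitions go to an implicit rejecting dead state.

Keep the running count of `0`s modulo 2: each `0` advances along the cycle s0 → s1 → s0 while other symbols loop. Accept at s0.
A 2-state machine:
        0   1  
>* s0   s1  s0 
   s1   s0  s1 
(> = start, * = accepting)

start=s0; accept=s0; s0-0>s1; s0-1>s0; s1-0>s0; s1-1>s1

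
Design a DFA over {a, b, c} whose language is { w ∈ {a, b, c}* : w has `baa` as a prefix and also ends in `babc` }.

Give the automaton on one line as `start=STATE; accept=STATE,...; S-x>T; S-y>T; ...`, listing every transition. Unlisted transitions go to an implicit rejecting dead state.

start=q0; accept=q12; q0-a>q1; q0-b>q2; q0-c>q1; q1-a>q1; q1-b>q3; q1-c>q1; q2-a>q4; q2-b>q3; q2-c>q1; q3-a>q5; q3-b>q3; q3-c>q1; q4-a>q6; q4-b>q7; q4-c>q1; q5-a>q1; q5-b>q7; q5-c>q1; q6-a>q6; q6-b>q8; q6-c>q6; q7-a>q5; q7-b>q3; q7-c>q9; q8-a>q10; q8-b>q8; q8-c>q6; q9-a>q1; q9-b>q3; q9-c>q1; q10-a>q6; q10-b>q11; q10-c>q6; q11-a>q10; q11-b>q8; q11-c>q12; q12-a>q6; q12-b>q8; q12-c>q6

Handle the two conditions separately and then intersect. The first has 5 states tracking whether the input so far still matches the prefix `baa`; the second has 5 states tracking how much of the suffix `babc` has currently been matched. A product state is a pair (one from each), accepting exactly when both do.
A 13-state machine:
          a    b    c  
>  q0     q1   q2   q1 
   q1     q1   q3   q1 
   q2     q4   q3   q1 
   q3     q5   q3   q1 
   q4     q6   q7   q1 
   q5     q1   q7   q1 
   q6     q6   q8   q6 
   q7     q5   q3   q9 
   q8    q10   q8   q6 
   q9     q1   q3   q1 
   q10    q6  q11   q6 
   q11   q10   q8  q12 
 * q12    q6   q8   q6 
(> = start, * = accepting)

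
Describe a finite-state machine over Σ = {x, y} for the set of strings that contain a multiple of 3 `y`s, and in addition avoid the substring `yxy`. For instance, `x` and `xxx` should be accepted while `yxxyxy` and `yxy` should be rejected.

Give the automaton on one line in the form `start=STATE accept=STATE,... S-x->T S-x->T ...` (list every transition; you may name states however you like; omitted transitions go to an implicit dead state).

Run two small machines in parallel and take their product. One (3 states) tracks the count of `y`s modulo 3; the other (4 states) tracks partial matches of the forbidden pattern `yxy`. Each combined state is a pair, one component from each; accept when both components accept. Minimizing collapses redundant product states.
        x   y  
>* s0   s0  s1 
   s1   s2  s3 
   s2   s4  s5 
   s3   s6  s7 
   s4   s4  s3 
   s5   s5  s5 
   s6   s8  s5 
 * s7   s9  s1 
   s8   s8  s7 
 * s9   s0  s5 
(> = start, * = accepting)

start=s0 accept=s0,s7,s9 s0-x->s0 s0-y->s1 s1-x->s2 s1-y->s3 s2-x->s4 s2-y->s5 s3-x->s6 s3-y->s7 s4-x->s4 s4-y->s3 s5-x->s5 s5-y->s5 s6-x->s8 s6-y->s5 s7-x->s9 s7-y->s1 s8-x->s8 s8-y->s7 s9-x->s0 s9-y->s5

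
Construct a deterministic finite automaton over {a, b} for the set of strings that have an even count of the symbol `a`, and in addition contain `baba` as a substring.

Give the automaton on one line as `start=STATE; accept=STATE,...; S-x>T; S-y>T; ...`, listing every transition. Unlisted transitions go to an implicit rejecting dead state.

Build one automaton per condition and run them in lockstep. One (2 states) tracks the count of `a`s modulo 2; the other (5 states) tracks whether and how much of `baba` has been seen. Each combined state is a pair, one component from each; accept when both components accept.
With 10 states:
        a   b  
>  s0   s1  s2 
   s1   s0  s3 
   s2   s4  s2 
   s3   s5  s3 
   s4   s0  s6 
   s5   s1  s7 
   s6   s8  s3 
   s7   s9  s2 
 * s8   s9  s8 
   s9   s8  s9 
(> = start, * = accepting)

start=s0; accept=s8; s0-a>s1; s0-b>s2; s1-a>s0; s1-b>s3; s2-a>s4; s2-b>s2; s3-a>s5; s3-b>s3; s4-a>s0; s4-b>s6; s5-a>s1; s5-b>s7; s6-a>s8; s6-b>s3; s7-a>s9; s7-b>s2; s8-a>s9; s8-b>s8; s9-a>s8; s9-b>s9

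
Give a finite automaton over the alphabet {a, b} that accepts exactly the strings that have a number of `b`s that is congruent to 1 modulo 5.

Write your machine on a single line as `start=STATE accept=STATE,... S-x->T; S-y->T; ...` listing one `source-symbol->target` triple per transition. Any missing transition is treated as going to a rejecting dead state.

start=s0; accept=s1; s0-a->s0; s0-b->s1; s1-a->s1; s1-b->s2; s2-a->s2; s2-b->s3; s3-a->s3; s3-b->s4; s4-a->s4; s4-b->s0

The only thing that matters is how many `b`s have appeared, reduced mod 5. Use one state per residue: s0 for 0, …, s4 for 4. Reading `b` moves to the next residue; anything else stays put. s1 is accepting.
A 5-state machine:
        a   b  
>  s0   s0  s1 
 * s1   s1  s2 
   s2   s2  s3 
   s3   s3  s4 
   s4   s4  s0 
(> = start, * = accepting)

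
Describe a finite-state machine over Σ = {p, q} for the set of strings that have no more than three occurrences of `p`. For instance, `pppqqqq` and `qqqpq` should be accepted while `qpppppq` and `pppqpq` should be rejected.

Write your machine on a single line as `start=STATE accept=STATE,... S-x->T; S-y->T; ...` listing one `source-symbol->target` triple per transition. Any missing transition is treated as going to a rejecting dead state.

start=A; accept=A,B,C,D; A-p->B; A-q->A; B-p->C; B-q->B; C-p->D; C-q->C; D-p->E; D-q->D; E-p->E; E-q->E

Count `p`s, saturating at 4: states A through D mean 0 through 3 `p`s seen; E means more than 3. Each `p` increments (capped at E); other symbols loop. Accept from {A, B, C, D}.
       p  q 
>* A   B  A 
 * B   C  B 
 * C   D  C 
 * D   E  D 
   E   E  E 
(> = start, * = accepting)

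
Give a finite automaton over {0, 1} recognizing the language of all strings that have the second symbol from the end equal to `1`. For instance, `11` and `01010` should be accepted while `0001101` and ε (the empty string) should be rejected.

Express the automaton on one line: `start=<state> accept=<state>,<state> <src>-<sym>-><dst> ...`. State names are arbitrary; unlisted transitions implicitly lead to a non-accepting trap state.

Because acceptance depends on a position counted from the end, the machine has to buffer the most recent 2 symbols. Make each state the string of the last up-to-2 symbols read; on input `x` shift the window left and append `x`. Accept when the buffered window has length 2 and begins with `1`.
        0   1  
>  s0   s1  s2 
   s1   s3  s4 
   s2   s5  s6 
   s3   s3  s4 
   s4   s5  s6 
 * s5   s3  s4 
 * s6   s5  s6 
(> = start, * = accepting)

start=s0 accept=s5,s6 s0-0->s1 s0-1->s2 s1-0->s3 s1-1->s4 s2-0->s5 s2-1->s6 s3-0->s3 s3-1->s4 s4-0->s5 s4-1->s6 s5-0->s3 s5-1->s4 s6-0->s5 s6-1->s6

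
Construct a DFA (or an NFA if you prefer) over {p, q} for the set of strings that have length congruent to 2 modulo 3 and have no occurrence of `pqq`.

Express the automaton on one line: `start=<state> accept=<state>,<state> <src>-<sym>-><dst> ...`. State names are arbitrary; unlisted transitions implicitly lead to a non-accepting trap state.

start=S0 accept=S3,S4,S5 S0-p->S1 S0-q->S2 S1-p->S3 S1-q->S4 S2-p->S3 S2-q->S5 S3-p->S6 S3-q->S7 S4-p->S6 S4-q->S8 S5-p->S6 S5-q->S0 S6-p->S1 S6-q->S9 S7-p->S1 S7-q->S8 S8-p->S8 S8-q->S8 S9-p->S3 S9-q->S8

Handle the two conditions separately and then intersect. The first has 3 states tracking the input length modulo 3; the second has 4 states tracking partial matches of the forbidden pattern `pqq`. A product state is a pair (one from each), accepting exactly when both do. Minimizing collapses redundant product states.
10 states suffice.
        p   q  
>  S0   S1  S2 
   S1   S3  S4 
   S2   S3  S5 
 * S3   S6  S7 
 * S4   S6  S8 
 * S5   S6  S0 
   S6   S1  S9 
   S7   S1  S8 
   S8   S8  S8 
   S9   S3  S8 
(> = start, * = accepting)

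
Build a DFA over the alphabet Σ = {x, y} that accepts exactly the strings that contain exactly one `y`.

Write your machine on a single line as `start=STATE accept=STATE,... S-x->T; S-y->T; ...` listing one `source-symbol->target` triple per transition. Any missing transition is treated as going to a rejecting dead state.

start=S0; accept=S1; S0-x->S0; S0-y->S1; S1-x->S1; S1-y->S2; S2-x->S2; S2-y->S2

Count `y`s, saturating at 2: state S0 means no `y` yet, S1 means one `y` seen, S2 means more than one. Each `y` increments (capped at S2); other symbols loop. Accept from {S1}.
        x   y  
>  S0   S0  S1 
 * S1   S1  S2 
   S2   S2  S2 
(> = start, * = accepting)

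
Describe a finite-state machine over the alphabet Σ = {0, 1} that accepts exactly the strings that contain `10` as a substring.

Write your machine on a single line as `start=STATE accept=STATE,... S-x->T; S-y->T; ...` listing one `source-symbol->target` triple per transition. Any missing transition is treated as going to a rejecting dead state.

Track how much of `10` has been matched so far: state S0 is no progress, S2 is the absorbing accept state reached once `10` has occurred. Intermediate states record partial matches; on a mismatch, fall back to the longest reusable overlap.
A 3-state machine:
        0   1  
>  S0   S0  S1 
   S1   S2  S1 
 * S2   S2  S2 
(> = start, * = accepting)

start=S0; accept=S2; S0-0->S0; S0-1->S1; S1-0->S2; S1-1->S1; S2-0->S2; S2-1->S2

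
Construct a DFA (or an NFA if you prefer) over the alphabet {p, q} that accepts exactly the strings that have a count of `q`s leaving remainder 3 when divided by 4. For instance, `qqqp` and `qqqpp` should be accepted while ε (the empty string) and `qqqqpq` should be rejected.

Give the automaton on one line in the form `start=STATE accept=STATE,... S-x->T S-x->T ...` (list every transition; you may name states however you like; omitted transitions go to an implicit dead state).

start=A accept=D A-p->A A-q->B B-p->B B-q->C C-p->C C-q->D D-p->D D-q->A

The only thing that matters is how many `q`s have appeared, reduced mod 4. Use one state per residue: A for 0, …, D for 3. Reading `q` moves to the next residue; anything else stays put. D is accepting.
With 4 states:
       p  q 
>  A   A  B 
   B   B  C 
   C   C  D 
 * D   D  A 
(> = start, * = accepting)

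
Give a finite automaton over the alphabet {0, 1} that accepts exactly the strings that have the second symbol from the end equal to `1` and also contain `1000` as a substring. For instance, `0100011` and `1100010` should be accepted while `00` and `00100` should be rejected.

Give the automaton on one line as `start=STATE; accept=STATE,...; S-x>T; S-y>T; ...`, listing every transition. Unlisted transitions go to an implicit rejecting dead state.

start=q0; accept=q6,q7; q0-0>q0; q0-1>q1; q1-0>q2; q1-1>q1; q2-0>q3; q2-1>q1; q3-0>q4; q3-1>q1; q4-0>q4; q4-1>q5; q5-0>q6; q5-1>q7; q6-0>q4; q6-1>q5; q7-0>q6; q7-1>q7

Handle the two conditions separately and then intersect. The first has 7 states tracking the last 2 symbols read; the second has 5 states tracking whether and how much of `1000` has been seen. A product state is a pair (one from each), accepting exactly when both do. After merging equivalent states the machine shrinks.
8 states suffice.
        0   1  
>  q0   q0  q1 
   q1   q2  q1 
   q2   q3  q1 
   q3   q4  q1 
   q4   q4  q5 
   q5   q6  q7 
 * q6   q4  q5 
 * q7   q6  q7 
(> = start, * = accepting)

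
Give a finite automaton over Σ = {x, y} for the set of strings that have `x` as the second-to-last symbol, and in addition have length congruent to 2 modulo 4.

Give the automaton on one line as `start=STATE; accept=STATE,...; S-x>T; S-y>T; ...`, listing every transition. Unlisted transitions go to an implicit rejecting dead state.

start=q0; accept=q3; q0-x>q1; q0-y>q2; q1-x>q3; q1-y>q3; q2-x>q4; q2-y>q4; q3-x>q5; q3-y>q5; q4-x>q5; q4-y>q5; q5-x>q0; q5-y>q0

Build one automaton per condition and run them in lockstep. One (7 states) tracks the last 2 symbols read; the other (4 states) tracks the input length modulo 4. Each combined state is a pair, one component from each; accept when both components accept. After merging equivalent states the machine shrinks.
With 6 states:
        x   y  
>  q0   q1  q2 
   q1   q3  q3 
   q2   q4  q4 
 * q3   q5  q5 
   q4   q5  q5 
   q5   q0  q0 
(> = start, * = accepting)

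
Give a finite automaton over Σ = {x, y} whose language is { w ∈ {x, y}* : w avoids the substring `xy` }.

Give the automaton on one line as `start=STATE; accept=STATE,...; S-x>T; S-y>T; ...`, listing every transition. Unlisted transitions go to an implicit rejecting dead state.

start=S0; accept=S0,S1; S0-x>S1; S0-y>S0; S1-x>S1; S1-y>S2; S2-x>S2; S2-y>S2

This is the complement of 'contains `xy`'. Use the same substring-matching states — S0 through S2 holding how much of `xy` has just been matched — but flip the accepting set: everything except the trap S2 accepts.
With 3 states:
        x   y  
>* S0   S1  S0 
 * S1   S1  S2 
   S2   S2  S2 
(> = start, * = accepting)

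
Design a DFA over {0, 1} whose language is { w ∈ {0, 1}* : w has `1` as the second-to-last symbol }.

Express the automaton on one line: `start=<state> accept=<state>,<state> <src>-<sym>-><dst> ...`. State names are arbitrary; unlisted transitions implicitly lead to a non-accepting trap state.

start=q0 accept=q5,q6 q0-0->q1 q0-1->q2 q1-0->q3 q1-1->q4 q2-0->q5 q2-1->q6 q3-0->q3 q3-1->q4 q4-0->q5 q4-1->q6 q5-0->q3 q5-1->q4 q6-0->q5 q6-1->q6

Because acceptance depends on a position counted from the end, the machine has to buffer the most recent 2 symbols. Make each state the string of the last up-to-2 symbols read; on input `x` shift the window left and append `x`. Accept when the buffered window has length 2 and begins with `1`.
        0   1  
>  q0   q1  q2 
   q1   q3  q4 
   q2   q5  q6 
   q3   q3  q4 
   q4   q5  q6 
 * q5   q3  q4 
 * q6   q5  q6 
(> = start, * = accepting)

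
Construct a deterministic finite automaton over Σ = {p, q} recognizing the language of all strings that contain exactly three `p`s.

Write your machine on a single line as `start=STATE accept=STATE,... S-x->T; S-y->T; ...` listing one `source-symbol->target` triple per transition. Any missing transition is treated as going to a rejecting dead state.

Count `p`s, saturating at 4: states A through D mean 0 through 3 `p`s seen; E means more than 3. Each `p` increments (capped at E); other symbols loop. Accept from {D}.
A 5-state machine:
       p  q 
>  A   B  A 
   B   C  B 
   C   D  C 
 * D   E  D 
   E   E  E 
(> = start, * = accepting)

start=A; accept=D; A-p->B; A-q->A; B-p->C; B-q->B; C-p->D; C-q->C; D-p->E; D-q->D; E-p->E; E-q->E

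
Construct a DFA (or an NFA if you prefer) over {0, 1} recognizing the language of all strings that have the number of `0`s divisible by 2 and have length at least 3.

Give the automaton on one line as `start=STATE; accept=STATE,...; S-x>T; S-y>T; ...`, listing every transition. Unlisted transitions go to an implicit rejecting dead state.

start=q0; accept=q5; q0-0>q1; q0-1>q2; q1-0>q3; q1-1>q4; q2-0>q4; q2-1>q3; q3-0>q4; q3-1>q5; q4-0>q5; q4-1>q4; q5-0>q4; q5-1>q5

Run two small machines in parallel and take their product. The first has 2 states tracking the count of `0`s modulo 2; the second has 5 states tracking the input length, saturating at 4. A product state is a pair (one from each), accepting exactly when both do. After merging equivalent states the machine shrinks.
With 6 states:
        0   1  
>  q0   q1  q2 
   q1   q3  q4 
   q2   q4  q3 
   q3   q4  q5 
   q4   q5  q4 
 * q5   q4  q5 
(> = start, * = accepting)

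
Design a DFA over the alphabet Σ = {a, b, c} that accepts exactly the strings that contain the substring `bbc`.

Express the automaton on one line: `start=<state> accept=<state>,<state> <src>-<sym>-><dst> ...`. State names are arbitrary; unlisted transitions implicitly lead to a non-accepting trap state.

start=s0 accept=s3 s0-a->s0 s0-b->s1 s0-c->s0 s1-a->s0 s1-b->s2 s1-c->s0 s2-a->s0 s2-b->s2 s2-c->s3 s3-a->s3 s3-b->s3 s3-c->s3

States s0..s2 record the length of the longest prefix of `bbc` that matches the current input suffix. Reaching s3 means `bbc` has been seen, and we stay there forever. Accept from s3.
With 4 states:
        a   b   c  
>  s0   s0  s1  s0 
   s1   s0  s2  s0 
   s2   s0  s2  s3 
 * s3   s3  s3  s3 
(> = start, * = accepting)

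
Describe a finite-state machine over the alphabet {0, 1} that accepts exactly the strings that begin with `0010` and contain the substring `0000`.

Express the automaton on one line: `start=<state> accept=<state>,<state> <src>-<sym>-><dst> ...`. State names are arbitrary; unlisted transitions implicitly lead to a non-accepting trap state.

start=s0 accept=s13 s0-0->s1 s0-1->s2 s1-0->s3 s1-1->s2 s2-0->s4 s2-1->s2 s3-0->s5 s3-1->s6 s4-0->s7 s4-1->s2 s5-0->s8 s5-1->s2 s6-0->s9 s6-1->s2 s7-0->s5 s7-1->s2 s8-0->s8 s8-1->s8 s9-0->s10 s9-1->s11 s10-0->s12 s10-1->s11 s11-0->s9 s11-1->s11 s12-0->s13 s12-1->s11 s13-0->s13 s13-1->s13

Build one automaton per condition and run them in lockstep. The first has 6 states tracking whether the input so far still matches the prefix `0010`; the second has 5 states tracking whether and how much of `0000` has been seen. A product state is a pair (one from each), accepting exactly when both do.
14 states suffice.
          0    1  
>  s0     s1   s2 
   s1     s3   s2 
   s2     s4   s2 
   s3     s5   s6 
   s4     s7   s2 
   s5     s8   s2 
   s6     s9   s2 
   s7     s5   s2 
   s8     s8   s8 
   s9    s10  s11 
   s10   s12  s11 
   s11    s9  s11 
   s12   s13  s11 
 * s13   s13  s13 
(> = start, * = accepting)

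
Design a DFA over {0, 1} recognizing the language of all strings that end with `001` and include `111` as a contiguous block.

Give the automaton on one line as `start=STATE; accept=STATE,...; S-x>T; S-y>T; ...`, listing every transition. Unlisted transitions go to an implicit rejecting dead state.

start=q0; accept=q9; q0-0>q1; q0-1>q2; q1-0>q3; q1-1>q2; q2-0>q1; q2-1>q4; q3-0>q3; q3-1>q5; q4-0>q1; q4-1>q6; q5-0>q1; q5-1>q4; q6-0>q7; q6-1>q6; q7-0>q8; q7-1>q6; q8-0>q8; q8-1>q9; q9-0>q7; q9-1>q6

Build one automaton per condition and run them in lockstep. The first has 4 states tracking how much of the suffix `001` has currently been matched; the second has 4 states tracking whether and how much of `111` has been seen. A product state is a pair (one from each), accepting exactly when both do.
A 10-state machine:
        0   1  
>  q0   q1  q2 
   q1   q3  q2 
   q2   q1  q4 
   q3   q3  q5 
   q4   q1  q6 
   q5   q1  q4 
   q6   q7  q6 
   q7   q8  q6 
   q8   q8  q9 
 * q9   q7  q6 
(> = start, * = accepting)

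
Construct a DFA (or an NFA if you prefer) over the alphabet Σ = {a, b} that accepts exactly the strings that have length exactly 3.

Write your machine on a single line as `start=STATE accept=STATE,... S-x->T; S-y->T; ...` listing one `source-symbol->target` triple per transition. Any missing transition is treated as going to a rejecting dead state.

start=s0; accept=s3; s0-a->s1; s0-b->s1; s1-a->s2; s1-b->s2; s2-a->s3; s2-b->s3; s3-a->s4; s3-b->s4; s4-a->s4; s4-b->s4

We only need to distinguish lengths 0, 1, …, 3, and '>3'. Chain s0 → s1 → s2 → s3 → s4 on every symbol, with s4 looping. Accepting states: {s3}.
With 5 states:
        a   b  
>  s0   s1  s1 
   s1   s2  s2 
   s2   s3  s3 
 * s3   s4  s4 
   s4   s4  s4 
(> = start, * = accepting)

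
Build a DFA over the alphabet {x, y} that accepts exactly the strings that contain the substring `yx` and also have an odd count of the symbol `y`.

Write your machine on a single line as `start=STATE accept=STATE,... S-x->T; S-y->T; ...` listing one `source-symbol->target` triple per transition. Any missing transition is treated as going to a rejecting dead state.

start=S0; accept=S2; S0-x->S0; S0-y->S1; S1-x->S2; S1-y->S3; S2-x->S2; S2-y->S4; S3-x->S4; S3-y->S1; S4-x->S4; S4-y->S2

Run two small machines in parallel and take their product. One (3 states) tracks whether and how much of `yx` has been seen; the other (2 states) tracks the count of `y`s modulo 2. Each combined state is a pair, one component from each; accept when both components accept.
        x   y  
>  S0   S0  S1 
   S1   S2  S3 
 * S2   S2  S4 
   S3   S4  S1 
   S4   S4  S2 
(> = start, * = accepting)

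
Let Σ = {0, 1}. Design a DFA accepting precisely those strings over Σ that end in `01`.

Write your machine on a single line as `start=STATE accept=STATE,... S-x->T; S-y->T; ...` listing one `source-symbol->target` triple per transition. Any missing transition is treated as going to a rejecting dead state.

start=A; accept=C; A-0->B; A-1->A; B-0->B; B-1->C; C-0->B; C-1->A

Let each state record the length of the longest suffix of the input read so far that is also a prefix of `01`. B means the last symbol is `0`; C means the last 2 symbols are `01`. Accept only at C, where the string currently ends in `01`.
       0  1 
>  A   B  A 
   B   B  C 
 * C   B  A 
(> = start, * = accepting)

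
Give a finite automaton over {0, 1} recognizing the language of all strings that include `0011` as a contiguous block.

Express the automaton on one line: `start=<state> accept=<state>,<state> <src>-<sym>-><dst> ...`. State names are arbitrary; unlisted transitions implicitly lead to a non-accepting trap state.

start=A accept=E A-0->B A-1->A B-0->C B-1->A C-0->C C-1->D D-0->B D-1->E E-0->E E-1->E

States A..D record the length of the longest prefix of `0011` that matches the current input suffix. Reaching E means `0011` has been seen, and we stay there forever. Accept from E.
A 5-state machine:
       0  1 
>  A   B  A 
   B   C  A 
   C   C  D 
   D   B  E 
 * E   E  E 
(> = start, * = accepting)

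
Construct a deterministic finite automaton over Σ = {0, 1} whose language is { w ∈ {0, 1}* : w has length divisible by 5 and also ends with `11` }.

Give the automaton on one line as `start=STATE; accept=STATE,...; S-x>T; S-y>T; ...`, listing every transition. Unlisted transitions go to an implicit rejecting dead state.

start=q0; accept=q6; q0-0>q1; q0-1>q1; q1-0>q2; q1-1>q2; q2-0>q3; q2-1>q3; q3-0>q4; q3-1>q5; q4-0>q0; q4-1>q0; q5-0>q0; q5-1>q6; q6-0>q1; q6-1>q1

Run two small machines in parallel and take their product. One (5 states) tracks the input length modulo 5; the other (3 states) tracks how much of the suffix `11` has currently been matched. Each combined state is a pair, one component from each; accept when both components accept. After merging equivalent states the machine shrinks.
7 states suffice.
        0   1  
>  q0   q1  q1 
   q1   q2  q2 
   q2   q3  q3 
   q3   q4  q5 
   q4   q0  q0 
   q5   q0  q6 
 * q6   q1  q1 
(> = start, * = accepting)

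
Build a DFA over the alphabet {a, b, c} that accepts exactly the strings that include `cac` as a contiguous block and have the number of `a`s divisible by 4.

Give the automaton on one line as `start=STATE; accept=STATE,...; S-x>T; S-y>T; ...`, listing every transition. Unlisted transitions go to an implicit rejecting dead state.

Handle the two conditions separately and then intersect. One (4 states) tracks whether and how much of `cac` has been seen; the other (4 states) tracks the count of `a`s modulo 4. Each combined state is a pair, one component from each; accept when both components accept.
A 16-state machine:
          a    b    c  
>  q0     q1   q0   q2 
   q1     q3   q1   q4 
   q2     q5   q0   q2 
   q3     q6   q3   q7 
   q4     q8   q1   q4 
   q5     q3   q1   q9 
   q6     q0   q6  q10 
   q7    q11   q3   q7 
   q8     q6   q3  q12 
   q9    q12   q9   q9 
   q10   q13   q6  q10 
   q11    q0   q6  q14 
   q12   q14  q12  q12 
   q13    q1   q0  q15 
   q14   q15  q14  q14 
 * q15    q9  q15  q15 
(> = start, * = accepting)

start=q0; accept=q15; q0-a>q1; q0-b>q0; q0-c>q2; q1-a>q3; q1-b>q1; q1-c>q4; q2-a>q5; q2-b>q0; q2-c>q2; q3-a>q6; q3-b>q3; q3-c>q7; q4-a>q8; q4-b>q1; q4-c>q4; q5-a>q3; q5-b>q1; q5-c>q9; q6-a>q0; q6-b>q6; q6-c>q10; q7-a>q11; q7-b>q3; q7-c>q7; q8-a>q6; q8-b>q3; q8-c>q12; q9-a>q12; q9-b>q9; q9-c>q9; q10-a>q13; q10-b>q6; q10-c>q10; q11-a>q0; q11-b>q6; q11-c>q14; q12-a>q14; q12-b>q12; q12-c>q12; q13-a>q1; q13-b>q0; q13-c>q15; q14-a>q15; q14-b>q14; q14-c>q14; q15-a>q9; q15-b>q15; q15-c>q15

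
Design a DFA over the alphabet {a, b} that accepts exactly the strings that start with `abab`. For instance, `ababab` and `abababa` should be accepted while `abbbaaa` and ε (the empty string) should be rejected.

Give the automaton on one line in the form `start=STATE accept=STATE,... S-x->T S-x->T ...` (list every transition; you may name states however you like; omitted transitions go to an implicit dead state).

start=q0 accept=q4 q0-a->q1 q0-b->q5 q1-a->q5 q1-b->q2 q2-a->q3 q2-b->q5 q3-a->q5 q3-b->q4 q4-a->q4 q4-b->q4 q5-a->q5 q5-b->q5

Walk along `abab` while the input agrees: from q0 take `a` to q1, and so on. Any deviation drops to the rejecting sink q5. Once q4 is reached the prefix is confirmed and every continuation is accepted.
A 6-state machine:
        a   b  
>  q0   q1  q5 
   q1   q5  q2 
   q2   q3  q5 
   q3   q5  q4 
 * q4   q4  q4 
   q5   q5  q5 
(> = start, * = accepting)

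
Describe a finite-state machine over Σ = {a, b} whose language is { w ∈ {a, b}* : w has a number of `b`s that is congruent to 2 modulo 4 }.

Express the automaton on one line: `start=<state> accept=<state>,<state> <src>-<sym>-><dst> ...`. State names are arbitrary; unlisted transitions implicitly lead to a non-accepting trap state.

Keep the running count of `b`s modulo 4: each `b` advances along the cycle q0 → q1 → q2 → q3 → q0 while other symbols loop. Accept at q2.
4 states suffice.
        a   b  
>  q0   q0  q1 
   q1   q1  q2 
 * q2   q2  q3 
   q3   q3  q0 
(> = start, * = accepting)

start=q0 accept=q2 q0-a->q0 q0-b->q1 q1-a->q1 q1-b->q2 q2-a->q2 q2-b->q3 q3-a->q3 q3-b->q0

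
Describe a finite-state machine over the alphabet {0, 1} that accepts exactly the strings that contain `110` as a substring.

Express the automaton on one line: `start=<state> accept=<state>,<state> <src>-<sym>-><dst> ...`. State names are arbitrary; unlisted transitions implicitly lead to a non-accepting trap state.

start=q0 accept=q3 q0-0->q0 q0-1->q1 q1-0->q0 q1-1->q2 q2-0->q3 q2-1->q2 q3-0->q3 q3-1->q3

States q0..q2 record the length of the longest prefix of `110` that matches the current input suffix. Reaching q3 means `110` has been seen, and we stay there forever. Accept from q3.
        0   1  
>  q0   q0  q1 
   q1   q0  q2 
   q2   q3  q2 
 * q3   q3  q3 
(> = start, * = accepting)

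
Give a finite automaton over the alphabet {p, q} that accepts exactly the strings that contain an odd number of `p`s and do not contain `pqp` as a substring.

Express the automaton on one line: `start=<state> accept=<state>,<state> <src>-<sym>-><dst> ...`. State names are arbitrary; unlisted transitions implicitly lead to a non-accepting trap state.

start=s0 accept=s1,s3,s6 s0-p->s1 s0-q->s0 s1-p->s2 s1-q->s3 s2-p->s1 s2-q->s4 s3-p->s5 s3-q->s6 s4-p->s7 s4-q->s0 s5-p->s7 s5-q->s5 s6-p->s2 s6-q->s6 s7-p->s5 s7-q->s7

Handle the two conditions separately and then intersect. One (2 states) tracks the count of `p`s modulo 2; the other (4 states) tracks partial matches of the forbidden pattern `pqp`. Each combined state is a pair, one component from each; accept when both components accept.
        p   q  
>  s0   s1  s0 
 * s1   s2  s3 
   s2   s1  s4 
 * s3   s5  s6 
   s4   s7  s0 
   s5   s7  s5 
 * s6   s2  s6 
   s7   s5  s7 
(> = start, * = accepting)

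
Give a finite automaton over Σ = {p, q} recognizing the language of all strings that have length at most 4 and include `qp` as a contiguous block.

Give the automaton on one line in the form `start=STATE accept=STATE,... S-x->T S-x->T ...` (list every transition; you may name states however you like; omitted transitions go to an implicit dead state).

start=s0 accept=s5,s8,s9 s0-p->s1 s0-q->s2 s1-p->s3 s1-q->s4 s2-p->s5 s2-q->s4 s3-p->s6 s3-q->s7 s4-p->s8 s4-q->s7 s5-p->s8 s5-q->s8 s6-p->s6 s6-q->s6 s7-p->s9 s7-q->s6 s8-p->s9 s8-q->s9 s9-p->s6 s9-q->s6

Build one automaton per condition and run them in lockstep. One (6 states) tracks the input length, saturating at 5; the other (3 states) tracks whether and how much of `qp` has been seen. Each combined state is a pair, one component from each; accept when both components accept. After merging equivalent states the machine shrinks.
        p   q  
>  s0   s1  s2 
   s1   s3  s4 
   s2   s5  s4 
   s3   s6  s7 
   s4   s8  s7 
 * s5   s8  s8 
   s6   s6  s6 
   s7   s9  s6 
 * s8   s9  s9 
 * s9   s6  s6 
(> = start, * = accepting)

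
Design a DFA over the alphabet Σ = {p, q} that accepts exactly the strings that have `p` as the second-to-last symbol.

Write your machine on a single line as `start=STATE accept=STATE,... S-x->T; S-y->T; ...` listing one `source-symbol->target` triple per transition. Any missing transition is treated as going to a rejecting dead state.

Because acceptance depends on a position counted from the end, the machine has to buffer the most recent 2 symbols. Make each state the string of the last up-to-2 symbols read; on input `x` shift the window left and append `x`. Accept when the buffered window has length 2 and begins with `p`.
7 states suffice.
       p  q 
>  A   B  C 
   B   D  E 
   C   F  G 
 * D   D  E 
 * E   F  G 
   F   D  E 
   G   F  G 
(> = start, * = accepting)

start=A; accept=D,E; A-p->B; A-q->C; B-p->D; B-q->E; C-p->F; C-q->G; D-p->D; D-q->E; E-p->F; E-q->G; F-p->D; F-q->E; G-p->F; G-q->G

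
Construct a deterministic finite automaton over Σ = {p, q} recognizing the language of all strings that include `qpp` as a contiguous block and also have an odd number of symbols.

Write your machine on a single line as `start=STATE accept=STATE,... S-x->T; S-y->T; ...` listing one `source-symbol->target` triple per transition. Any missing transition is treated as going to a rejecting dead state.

Build one automaton per condition and run them in lockstep. One (4 states) tracks whether and how much of `qpp` has been seen; the other (2 states) tracks the input length modulo 2. Each combined state is a pair, one component from each; accept when both components accept.
An 8-state machine:
       p  q 
>  A   B  C 
   B   A  D 
   C   E  D 
   D   F  C 
   E   G  C 
   F   H  D 
 * G   H  H 
   H   G  G 
(> = start, * = accepting)

start=A; accept=G; A-p->B; A-q->C; B-p->A; B-q->D; C-p->E; C-q->D; D-p->F; D-q->C; E-p->G; E-q->C; F-p->H; F-q->D; G-p->H; G-q->H; H-p->G; H-q->G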